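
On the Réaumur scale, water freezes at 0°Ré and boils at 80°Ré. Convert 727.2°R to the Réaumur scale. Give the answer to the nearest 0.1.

First in Celsius: (727.2 - 491.67) × 5/9 = 130.8500°C.
Linearly onto the Réaumur scale: 0 + (130.8500 / 100) × (80 - 0) = 104.7°Ré.

104.7°Ré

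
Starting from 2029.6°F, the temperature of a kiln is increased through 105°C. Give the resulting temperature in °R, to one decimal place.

2678.3°R

Initial temperature in Celsius: (2029.6 - 32) × 5/9 = 1109.7778°C.
Final Celsius temperature: 1109.7778 + 105.0000 = 1214.7778°C.
In Rankine: 1214.7778 × 1.8 + 491.67 = 2678.3°R.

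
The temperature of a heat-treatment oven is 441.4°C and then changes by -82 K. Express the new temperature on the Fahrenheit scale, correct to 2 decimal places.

678.92°F

The 82 K change is an interval; Kelvin and Celsius degrees are the same size, so ΔC = -82°C.
Final Celsius temperature: 441.4000 - 82.0000 = 359.4000°C.
In Fahrenheit: 359.4000 × 1.8 + 32 = 678.92°F.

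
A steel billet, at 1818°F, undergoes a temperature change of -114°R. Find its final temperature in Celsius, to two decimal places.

928.89°C

Initial temperature in Celsius: (1818 - 32) × 5/9 = 992.2222°C.
The 114°R change is an interval, so only the factor 5/9 applies: -114 × 5/9 = -63.3333°C.
Final Celsius temperature: 992.2222 - 63.3333 = 928.8889°C.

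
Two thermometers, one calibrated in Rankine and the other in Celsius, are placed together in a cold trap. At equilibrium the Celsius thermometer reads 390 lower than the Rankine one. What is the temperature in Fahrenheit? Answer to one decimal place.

-196.8°F

Let x be the Rankine reading; then the Celsius reading is 5/9·x - 273.15.
(5/9·x - 273.15) - x = -390  ⇒  (-4/9)·x = -116.85  ⇒  x = 262.9125°R.
In Celsius: (262.9125 - 491.67) × 5/9 = -127.0875°C.
In Fahrenheit: -127.0875 × 1.8 + 32 = -196.8°F.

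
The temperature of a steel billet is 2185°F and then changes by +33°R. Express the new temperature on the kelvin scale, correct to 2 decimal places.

Initial temperature in Celsius: (2185 - 32) × 5/9 = 1196.1111°C.
The 33°R change is an interval, so only the factor 5/9 applies: +33 × 5/9 = +18.3333°C.
Final Celsius temperature: 1196.1111 + 18.3333 = 1214.4444°C.
In kelvin: 1214.4444 + 273.15 = 1487.59 K.

1487.59 K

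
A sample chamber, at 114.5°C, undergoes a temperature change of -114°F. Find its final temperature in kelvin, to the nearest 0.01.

The 114°F change is an interval, so only the factor 5/9 applies: -114 × 5/9 = -63.3333°C.
Final Celsius temperature: 114.5000 - 63.3333 = 51.1667°C.
In kelvin: 51.1667 + 273.15 = 324.32 K.

324.32 K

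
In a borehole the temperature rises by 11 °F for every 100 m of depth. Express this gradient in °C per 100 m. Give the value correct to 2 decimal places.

Since only a temperature interval is involved, the additive offset between the scales drops out.
A change of 1°F is a change of 5/9°C, so 11 × 5/9 = 6.11.

6.11 °C/100 m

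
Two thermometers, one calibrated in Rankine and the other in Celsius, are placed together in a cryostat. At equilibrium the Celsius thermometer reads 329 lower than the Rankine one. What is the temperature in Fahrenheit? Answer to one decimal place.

-334.0°F

Let x be the Rankine reading; then the Celsius reading is 5/9·x - 273.15.
(5/9·x - 273.15) - x = -329  ⇒  (-4/9)·x = -55.85  ⇒  x = 125.6625°R.
In Celsius: (125.6625 - 491.67) × 5/9 = -203.3375°C.
In Fahrenheit: -203.3375 × 1.8 + 32 = -334.0°F.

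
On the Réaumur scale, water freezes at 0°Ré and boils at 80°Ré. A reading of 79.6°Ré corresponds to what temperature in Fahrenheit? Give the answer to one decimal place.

Linear interpolation between the fixed points: C = (79.6 - 0) × 100 / (80 - 0) = 99.5000°C.
Then 99.5000 × 1.8 + 32 = 211.1°F.

211.1°F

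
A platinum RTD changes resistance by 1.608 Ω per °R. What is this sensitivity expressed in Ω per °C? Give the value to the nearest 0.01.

2.89 Ω per °C

The quantity depends on a temperature interval, so only the ratio of degree sizes applies; the offset between the scales is irrelevant.
A change of 1°C is a change of 1.8°R, so per °C the value is 1.608 × 1.8 = 2.89.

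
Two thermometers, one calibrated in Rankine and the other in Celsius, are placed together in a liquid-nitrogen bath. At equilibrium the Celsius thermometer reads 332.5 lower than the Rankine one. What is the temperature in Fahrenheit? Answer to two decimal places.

-326.13°F

Let x be the Rankine reading; then the Celsius reading is 5/9·x - 273.15.
(5/9·x - 273.15) - x = -332.5  ⇒  (-4/9)·x = -59.35  ⇒  x = 133.5375°R.
In Celsius: (133.5375 - 491.67) × 5/9 = -198.9625°C.
In Fahrenheit: -198.9625 × 1.8 + 32 = -326.13°F.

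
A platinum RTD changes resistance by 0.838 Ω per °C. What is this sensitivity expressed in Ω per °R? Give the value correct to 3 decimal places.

0.466 Ω per °R

Since only a temperature interval is involved, the additive offset between the scales drops out.
A change of 1°R is a change of 5/9°C, so per °R the value is 0.838 × 5/9 = 0.466.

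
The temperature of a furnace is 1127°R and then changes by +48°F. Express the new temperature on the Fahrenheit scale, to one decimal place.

715.3°F

Initial temperature in Celsius: (1127 - 491.67) × 5/9 = 352.9611°C.
The 48°F change is an interval, so only the factor 5/9 applies: +48 × 5/9 = +26.6667°C.
Final Celsius temperature: 352.9611 + 26.6667 = 379.6278°C.
In Fahrenheit: 379.6278 × 1.8 + 32 = 715.3°F.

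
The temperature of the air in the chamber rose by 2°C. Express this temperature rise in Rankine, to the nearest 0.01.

3.60°R

An interval of 1°C corresponds to 1.8°R.
2 × 1.8 = 3.60.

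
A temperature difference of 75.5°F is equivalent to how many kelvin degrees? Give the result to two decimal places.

41.94 K

Only the scale ratio 5/9 matters for a change in temperature.
75.5 × 5/9 = 41.94.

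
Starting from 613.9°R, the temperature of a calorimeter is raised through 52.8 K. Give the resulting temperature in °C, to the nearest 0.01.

120.71°C

Initial temperature in Celsius: (613.9 - 491.67) × 5/9 = 67.9056°C.
The 52.8 K change is an interval; Kelvin and Celsius degrees are the same size, so ΔC = +52.8°C.
Final Celsius temperature: 67.9056 + 52.8000 = 120.7056°C.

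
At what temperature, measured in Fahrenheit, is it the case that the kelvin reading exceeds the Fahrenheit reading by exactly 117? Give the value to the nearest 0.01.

311.34°F

Let F be the Fahrenheit reading. The kelvin reading is K = 5/9·F + 255.372.
Require K - F = 117: (-4/9)·F + 255.372 = 117.
F = (117 - 255.372) / (-4/9) = 311.34.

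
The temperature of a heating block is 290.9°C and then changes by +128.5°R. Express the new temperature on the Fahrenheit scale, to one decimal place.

684.1°F

The 128.5°R change is an interval, so only the factor 5/9 applies: +128.5 × 5/9 = +71.3889°C.
Final Celsius temperature: 290.9000 + 71.3889 = 362.2889°C.
In Fahrenheit: 362.2889 × 1.8 + 32 = 684.1°F.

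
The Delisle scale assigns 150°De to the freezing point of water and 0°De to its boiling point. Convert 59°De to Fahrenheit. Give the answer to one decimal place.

Linear interpolation between the fixed points: C = (59 - 150) × 100 / (0 - 150) = 60.6667°C.
Then 60.6667 × 1.8 + 32 = 141.2°F.

141.2°F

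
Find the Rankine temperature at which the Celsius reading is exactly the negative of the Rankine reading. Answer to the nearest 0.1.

Let R be the Rankine reading. The Celsius reading is C = 5/9·R - 273.15.
Require C = -1·R: 5/9·R - 273.15 = -1·R.
(14/9)·R = 273.15  ⇒  R = 175.6.

175.6°R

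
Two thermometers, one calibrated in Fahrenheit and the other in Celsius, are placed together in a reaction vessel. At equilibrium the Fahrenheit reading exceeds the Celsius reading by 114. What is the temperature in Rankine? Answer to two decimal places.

676.17°R

Let x be the Fahrenheit reading; then the Celsius reading is 5/9·x - 17.7778.
(5/9·x - 17.7778) - x = -114  ⇒  (-4/9)·x = -96.2222  ⇒  x = 216.5000°F.
In Celsius: (216.5 - 32) × 5/9 = 102.5000°C.
In Rankine: 102.5000 × 1.8 + 491.67 = 676.17°R.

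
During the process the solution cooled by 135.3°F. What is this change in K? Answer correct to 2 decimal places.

75.17 K

For a temperature interval the offset drops out; only the factor 5/9 applies.
135.3 × 5/9 = 75.17.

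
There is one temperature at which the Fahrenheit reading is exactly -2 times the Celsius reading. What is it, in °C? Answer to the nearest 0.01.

-8.42°C

Let C be the Celsius reading. The Fahrenheit reading is F = 1.8·C + 32.
Require F = -2·C: 1.8·C + 32 = -2·C.
(3.8)·C = -32  ⇒  C = -8.42.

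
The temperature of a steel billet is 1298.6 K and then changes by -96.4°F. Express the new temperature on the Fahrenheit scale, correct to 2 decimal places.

Initial temperature in Celsius: 1298.6 - 273.15 = 1025.4500°C.
The 96.4°F change is an interval, so only the factor 5/9 applies: -96.4 × 5/9 = -53.5556°C.
Final Celsius temperature: 1025.4500 - 53.5556 = 971.8944°C.
In Fahrenheit: 971.8944 × 1.8 + 32 = 1781.41°F.

1781.41°F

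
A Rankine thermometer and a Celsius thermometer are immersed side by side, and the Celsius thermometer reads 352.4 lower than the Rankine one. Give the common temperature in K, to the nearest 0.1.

99.1 K

Let x be the Rankine reading; then the Celsius reading is 5/9·x - 273.15.
(5/9·x - 273.15) - x = -352.4  ⇒  (-4/9)·x = -79.25  ⇒  x = 178.3125°R.
In Celsius: (178.3125 - 491.67) × 5/9 = -174.0875°C.
In kelvin: -174.0875 + 273.15 = 99.1 K.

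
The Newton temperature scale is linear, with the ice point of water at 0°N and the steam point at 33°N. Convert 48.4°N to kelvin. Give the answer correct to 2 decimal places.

Linear interpolation between the fixed points: C = (48.4 - 0) × 100 / (33 - 0) = 146.6667°C.
Then 146.6667 + 273.15 = 419.82 K.

419.82 K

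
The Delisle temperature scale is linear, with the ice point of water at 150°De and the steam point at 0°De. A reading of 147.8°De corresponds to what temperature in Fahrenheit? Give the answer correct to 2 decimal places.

Linear interpolation between the fixed points: C = (147.8 - 150) × 100 / (0 - 150) = 1.4667°C.
Then 1.4667 × 1.8 + 32 = 34.64°F.

34.64°F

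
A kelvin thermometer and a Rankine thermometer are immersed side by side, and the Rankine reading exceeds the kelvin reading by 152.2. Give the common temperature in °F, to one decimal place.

Let x be the kelvin reading; then the Rankine reading is 1.8·x.
(1.8·x) - x = 152.2  ⇒  (0.8)·x = 152.2  ⇒  x = 190.2500 K.
In Celsius: 190.25 - 273.15 = -82.9000°C.
In Fahrenheit: -82.9000 × 1.8 + 32 = -117.2°F.

-117.2°F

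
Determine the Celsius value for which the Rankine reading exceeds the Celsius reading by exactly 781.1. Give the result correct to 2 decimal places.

361.79°C

Let C be the Celsius reading. The Rankine reading is R = 1.8·C + 491.67.
Require R - C = 781.1: (0.8)·C + 491.67 = 781.1.
C = (781.1 - 491.67) / (0.8) = 361.79.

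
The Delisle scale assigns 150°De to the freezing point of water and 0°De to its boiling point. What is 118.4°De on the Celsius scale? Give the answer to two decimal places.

Linear interpolation between the fixed points: C = (118.4 - 150) × 100 / (0 - 150) = 21.0667°C.

21.07°C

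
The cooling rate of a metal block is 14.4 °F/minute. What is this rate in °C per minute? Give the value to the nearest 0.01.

8.00 °C/minute

Since only a temperature interval is involved, the additive offset between the scales drops out.
A change of 1°F is a change of 5/9°C, so 14.4 × 5/9 = 8.00.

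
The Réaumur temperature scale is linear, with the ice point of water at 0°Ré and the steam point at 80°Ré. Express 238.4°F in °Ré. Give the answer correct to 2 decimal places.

First in Celsius: (238.4 - 32) × 5/9 = 114.6667°C.
Linearly onto the Réaumur scale: 0 + (114.6667 / 100) × (80 - 0) = 91.73°Ré.

91.73°Ré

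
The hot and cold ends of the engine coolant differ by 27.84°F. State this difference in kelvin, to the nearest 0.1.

For a temperature interval the offset drops out; only the factor 5/9 applies.
27.84 × 5/9 = 15.5.

15.5 K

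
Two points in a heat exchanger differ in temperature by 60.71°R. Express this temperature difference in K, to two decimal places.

33.73 K

An interval of 1°R corresponds to 5/9 K.
60.71 × 5/9 = 33.73.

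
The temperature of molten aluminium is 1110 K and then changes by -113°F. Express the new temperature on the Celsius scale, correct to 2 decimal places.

774.07°C

Initial temperature in Celsius: 1110 - 273.15 = 836.8500°C.
The 113°F change is an interval, so only the factor 5/9 applies: -113 × 5/9 = -62.7778°C.
Final Celsius temperature: 836.8500 - 62.7778 = 774.0722°C.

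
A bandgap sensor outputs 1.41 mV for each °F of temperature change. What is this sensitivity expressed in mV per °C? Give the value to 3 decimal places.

The quantity depends on a temperature interval, so only the ratio of degree sizes applies; the offset between the scales is irrelevant.
A change of 1°C is a change of 1.8°F, so per °C the value is 1.41 × 1.8 = 2.538.

2.538 mV per °C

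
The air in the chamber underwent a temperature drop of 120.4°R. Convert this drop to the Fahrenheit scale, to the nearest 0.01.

Rankine and Fahrenheit degrees are the same size, so the interval is unchanged: 120.40.

120.40°F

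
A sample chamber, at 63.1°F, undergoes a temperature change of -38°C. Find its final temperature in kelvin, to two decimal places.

Initial temperature in Celsius: (63.1 - 32) × 5/9 = 17.2778°C.
Final Celsius temperature: 17.2778 - 38.0000 = -20.7222°C.
In kelvin: -20.7222 + 273.15 = 252.43 K.

252.43 K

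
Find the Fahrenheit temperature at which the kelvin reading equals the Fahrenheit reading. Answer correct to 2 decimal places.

Let F be the Fahrenheit reading. The kelvin reading is K = 5/9·F + 255.372.
Set K = F: 5/9·F + 255.372 = F.
(-4/9)·F = -255.372  ⇒  F = 574.59.

574.59°F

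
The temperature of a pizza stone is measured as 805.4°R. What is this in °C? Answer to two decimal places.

174.29°C

In Celsius: (805.4 - 491.67) × 5/9 = 174.2944°C.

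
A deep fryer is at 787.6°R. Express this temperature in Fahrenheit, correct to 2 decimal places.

327.93°F

In Celsius: (787.6 - 491.67) × 5/9 = 164.4056°C.
In Fahrenheit: 164.4056 × 1.8 + 32 = 327.93°F.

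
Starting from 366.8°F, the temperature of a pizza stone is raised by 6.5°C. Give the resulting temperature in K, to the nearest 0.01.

Initial temperature in Celsius: (366.8 - 32) × 5/9 = 186.0000°C.
Final Celsius temperature: 186.0000 + 6.5000 = 192.5000°C.
In kelvin: 192.5000 + 273.15 = 465.65 K.

465.65 K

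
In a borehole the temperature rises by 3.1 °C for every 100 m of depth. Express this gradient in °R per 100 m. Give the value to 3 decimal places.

The quantity depends on a temperature interval, so only the ratio of degree sizes applies; the offset between the scales is irrelevant.
A change of 1°C is a change of 1.8°R, so 3.1 × 1.8 = 5.580.

5.580 °R/100 m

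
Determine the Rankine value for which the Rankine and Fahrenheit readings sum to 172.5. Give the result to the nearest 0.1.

316.1°R

Let R be the Rankine reading. The Fahrenheit reading is F = 1·R - 459.67.
Require R + F = 172.5: (2)·R - 459.67 = 172.5.
R = (172.5 + 459.67) / (2) = 316.1.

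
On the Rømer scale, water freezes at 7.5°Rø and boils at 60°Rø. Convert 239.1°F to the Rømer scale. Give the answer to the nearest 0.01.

67.90°Rø

First in Celsius: (239.1 - 32) × 5/9 = 115.0556°C.
Linearly onto the Rømer scale: 7.5 + (115.0556 / 100) × (60 - 7.5) = 67.90°Rø.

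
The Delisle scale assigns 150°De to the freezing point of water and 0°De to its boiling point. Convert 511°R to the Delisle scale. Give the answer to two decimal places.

First in Celsius: (511 - 491.67) × 5/9 = 10.7389°C.
Linearly onto the Delisle scale: 150 + (10.7389 / 100) × (0 - 150) = 133.89°De.

133.89°De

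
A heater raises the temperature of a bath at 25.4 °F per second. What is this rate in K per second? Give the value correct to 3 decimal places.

The quantity depends on a temperature interval, so only the ratio of degree sizes applies; the offset between the scales is irrelevant.
A change of 1°F is a change of 5/9 K, so 25.4 × 5/9 = 14.111.

14.111 K/second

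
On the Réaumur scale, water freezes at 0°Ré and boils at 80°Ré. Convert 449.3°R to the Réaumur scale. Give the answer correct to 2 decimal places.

-18.83°Ré

First in Celsius: (449.3 - 491.67) × 5/9 = -23.5389°C.
Linearly onto the Réaumur scale: 0 + (-23.5389 / 100) × (80 - 0) = -18.83°Ré.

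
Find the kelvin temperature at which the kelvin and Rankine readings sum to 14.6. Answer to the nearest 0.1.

Let K be the kelvin reading. The Rankine reading is R = 1.8·K.
Require K + R = 14.6: (2.8)·K = 14.6.
K = (14.6) / (2.8) = 5.2.

5.2 K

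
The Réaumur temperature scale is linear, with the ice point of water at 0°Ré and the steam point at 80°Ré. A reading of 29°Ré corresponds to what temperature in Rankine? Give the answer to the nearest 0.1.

556.9°R

Linear interpolation between the fixed points: C = (29 - 0) × 100 / (80 - 0) = 36.2500°C.
Then 36.2500 × 1.8 + 491.67 = 556.9°R.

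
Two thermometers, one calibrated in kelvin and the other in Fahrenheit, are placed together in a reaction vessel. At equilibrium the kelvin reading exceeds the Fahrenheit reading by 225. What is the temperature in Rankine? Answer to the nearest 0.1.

528.0°R

Let x be the kelvin reading; then the Fahrenheit reading is 1.8·x - 459.67.
(1.8·x - 459.67) - x = -225  ⇒  (0.8)·x = 234.67  ⇒  x = 293.3375 K.
In Celsius: 293.3375 - 273.15 = 20.1875°C.
In Rankine: 20.1875 × 1.8 + 491.67 = 528.0°R.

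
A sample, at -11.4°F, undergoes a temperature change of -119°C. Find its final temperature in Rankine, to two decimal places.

234.07°R

Initial temperature in Celsius: (-11.4 - 32) × 5/9 = -24.1111°C.
Final Celsius temperature: -24.1111 - 119.0000 = -143.1111°C.
In Rankine: -143.1111 × 1.8 + 491.67 = 234.07°R.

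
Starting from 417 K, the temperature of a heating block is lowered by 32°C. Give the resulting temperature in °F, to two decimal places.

Initial temperature in Celsius: 417 - 273.15 = 143.8500°C.
Final Celsius temperature: 143.8500 - 32.0000 = 111.8500°C.
In Fahrenheit: 111.8500 × 1.8 + 32 = 233.33°F.

233.33°F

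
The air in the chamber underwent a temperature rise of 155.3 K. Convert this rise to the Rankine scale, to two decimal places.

For a temperature interval the offset drops out; only the factor 1.8 applies.
155.3 × 1.8 = 279.54.

279.54°R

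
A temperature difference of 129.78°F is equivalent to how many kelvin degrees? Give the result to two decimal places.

72.10 K

An interval of 1°F corresponds to 5/9 K.
129.78 × 5/9 = 72.10.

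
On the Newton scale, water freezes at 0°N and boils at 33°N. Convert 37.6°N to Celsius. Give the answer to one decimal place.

Linear interpolation between the fixed points: C = (37.6 - 0) × 100 / (33 - 0) = 113.9394°C.

113.9°C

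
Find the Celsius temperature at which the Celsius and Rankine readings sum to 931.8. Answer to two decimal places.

157.19°C

Let C be the Celsius reading. The Rankine reading is R = 1.8·C + 491.67.
Require C + R = 931.8: (2.8)·C + 491.67 = 931.8.
C = (931.8 - 491.67) / (2.8) = 157.19.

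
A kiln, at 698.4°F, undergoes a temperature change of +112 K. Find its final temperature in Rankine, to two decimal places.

1359.67°R

Initial temperature in Celsius: (698.4 - 32) × 5/9 = 370.2222°C.
The 112 K change is an interval; Kelvin and Celsius degrees are the same size, so ΔC = +112°C.
Final Celsius temperature: 370.2222 + 112.0000 = 482.2222°C.
In Rankine: 482.2222 × 1.8 + 491.67 = 1359.67°R.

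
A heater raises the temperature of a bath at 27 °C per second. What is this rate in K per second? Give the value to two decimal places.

27.00 K/second

The quantity depends on a temperature interval, so only the ratio of degree sizes applies; the offset between the scales is irrelevant.
A change of 1°C is a change of 1 K, so 27 × 1 = 27.00.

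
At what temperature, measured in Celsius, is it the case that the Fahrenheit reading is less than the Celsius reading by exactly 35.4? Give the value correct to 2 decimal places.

Let C be the Celsius reading. The Fahrenheit reading is F = 1.8·C + 32.
Require F - C = -35.4: (0.8)·C + 32 = -35.4.
C = (-35.4 - 32) / (0.8) = -84.25.

-84.25°C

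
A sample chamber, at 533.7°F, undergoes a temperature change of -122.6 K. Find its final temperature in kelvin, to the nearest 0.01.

Initial temperature in Celsius: (533.7 - 32) × 5/9 = 278.7222°C.
The 122.6 K change is an interval; Kelvin and Celsius degrees are the same size, so ΔC = -122.6°C.
Final Celsius temperature: 278.7222 - 122.6000 = 156.1222°C.
In kelvin: 156.1222 + 273.15 = 429.27 K.

429.27 K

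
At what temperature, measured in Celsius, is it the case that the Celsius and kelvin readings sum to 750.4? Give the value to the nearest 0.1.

238.6°C

Let C be the Celsius reading. The kelvin reading is K = 1·C + 273.15.
Require C + K = 750.4: (2)·C + 273.15 = 750.4.
C = (750.4 - 273.15) / (2) = 238.6.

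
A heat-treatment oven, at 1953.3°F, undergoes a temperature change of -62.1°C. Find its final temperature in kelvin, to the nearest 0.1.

Initial temperature in Celsius: (1953.3 - 32) × 5/9 = 1067.3889°C.
Final Celsius temperature: 1067.3889 - 62.1000 = 1005.2889°C.
In kelvin: 1005.2889 + 273.15 = 1278.4 K.

1278.4 K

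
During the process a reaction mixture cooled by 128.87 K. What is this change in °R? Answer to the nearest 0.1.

For a temperature interval the offset drops out; only the factor 1.8 applies.
128.87 × 1.8 = 232.0.

232.0°R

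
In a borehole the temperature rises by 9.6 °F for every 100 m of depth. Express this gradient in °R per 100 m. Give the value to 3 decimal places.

9.600 °R/100 m

Since only a temperature interval is involved, the additive offset between the scales drops out.
A change of 1°F is a change of 1°R, so 9.6 × 1 = 9.600.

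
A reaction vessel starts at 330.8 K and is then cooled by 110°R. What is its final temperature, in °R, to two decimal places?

Initial temperature in Celsius: 330.8 - 273.15 = 57.6500°C.
The 110°R change is an interval, so only the factor 5/9 applies: -110 × 5/9 = -61.1111°C.
Final Celsius temperature: 57.6500 - 61.1111 = -3.4611°C.
In Rankine: -3.4611 × 1.8 + 491.67 = 485.44°R.

485.44°R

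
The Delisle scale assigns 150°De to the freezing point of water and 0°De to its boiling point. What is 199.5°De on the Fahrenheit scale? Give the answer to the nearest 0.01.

Linear interpolation between the fixed points: C = (199.5 - 150) × 100 / (0 - 150) = -33.0000°C.
Then -33.0000 × 1.8 + 32 = -27.40°F.

-27.40°F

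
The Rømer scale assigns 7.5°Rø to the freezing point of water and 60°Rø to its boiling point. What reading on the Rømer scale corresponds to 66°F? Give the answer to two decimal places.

17.42°Rø

First in Celsius: (66 - 32) × 5/9 = 18.8889°C.
Linearly onto the Rømer scale: 7.5 + (18.8889 / 100) × (60 - 7.5) = 17.42°Rø.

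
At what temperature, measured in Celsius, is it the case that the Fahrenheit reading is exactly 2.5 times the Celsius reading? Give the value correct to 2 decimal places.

45.71°C

Let C be the Celsius reading. The Fahrenheit reading is F = 1.8·C + 32.
Require F = 2.5·C: 1.8·C + 32 = 2.5·C.
(-0.7)·C = -32  ⇒  C = 45.71.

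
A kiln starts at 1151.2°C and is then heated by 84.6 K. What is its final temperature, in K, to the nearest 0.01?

The 84.6 K change is an interval; Kelvin and Celsius degrees are the same size, so ΔC = +84.6°C.
Final Celsius temperature: 1151.2000 + 84.6000 = 1235.8000°C.
In kelvin: 1235.8000 + 273.15 = 1508.95 K.

1508.95 K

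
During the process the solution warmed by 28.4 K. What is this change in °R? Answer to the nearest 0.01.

An interval of 1 K corresponds to 1.8°R.
28.4 × 1.8 = 51.12.

51.12°R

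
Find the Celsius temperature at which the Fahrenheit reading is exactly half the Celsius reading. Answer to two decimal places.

Let C be the Celsius reading. The Fahrenheit reading is F = 1.8·C + 32.
Require F = 0.5·C: 1.8·C + 32 = 0.5·C.
(1.3)·C = -32  ⇒  C = -24.62.

-24.62°C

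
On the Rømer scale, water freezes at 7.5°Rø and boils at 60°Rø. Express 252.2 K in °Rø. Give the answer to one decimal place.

First in Celsius: 252.2 - 273.15 = -20.9500°C.
Linearly onto the Rømer scale: 7.5 + (-20.9500 / 100) × (60 - 7.5) = -3.5°Rø.

-3.5°Rø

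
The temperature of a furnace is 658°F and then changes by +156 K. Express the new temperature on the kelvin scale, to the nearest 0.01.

Initial temperature in Celsius: (658 - 32) × 5/9 = 347.7778°C.
The 156 K change is an interval; Kelvin and Celsius degrees are the same size, so ΔC = +156°C.
Final Celsius temperature: 347.7778 + 156.0000 = 503.7778°C.
In kelvin: 503.7778 + 273.15 = 776.93 K.

776.93 K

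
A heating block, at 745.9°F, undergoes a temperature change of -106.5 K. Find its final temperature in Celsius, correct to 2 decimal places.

290.11°C

Initial temperature in Celsius: (745.9 - 32) × 5/9 = 396.6111°C.
The 106.5 K change is an interval; Kelvin and Celsius degrees are the same size, so ΔC = -106.5°C.
Final Celsius temperature: 396.6111 - 106.5000 = 290.1111°C.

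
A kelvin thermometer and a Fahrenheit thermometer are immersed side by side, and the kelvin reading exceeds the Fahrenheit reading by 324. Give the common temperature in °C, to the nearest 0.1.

Let x be the kelvin reading; then the Fahrenheit reading is 1.8·x - 459.67.
(1.8·x - 459.67) - x = -324  ⇒  (0.8)·x = 135.67  ⇒  x = 169.5875 K.
In Celsius: 169.5875 - 273.15 = -103.6°C.

-103.6°C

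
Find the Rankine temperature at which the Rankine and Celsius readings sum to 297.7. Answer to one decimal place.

Let R be the Rankine reading. The Celsius reading is C = 5/9·R - 273.15.
Require R + C = 297.7: (14/9)·R - 273.15 = 297.7.
R = (297.7 + 273.15) / (14/9) = 367.0.

367.0°R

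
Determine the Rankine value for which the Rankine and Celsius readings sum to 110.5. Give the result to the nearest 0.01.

Let R be the Rankine reading. The Celsius reading is C = 5/9·R - 273.15.
Require R + C = 110.5: (14/9)·R - 273.15 = 110.5.
R = (110.5 + 273.15) / (14/9) = 246.63.

246.63°R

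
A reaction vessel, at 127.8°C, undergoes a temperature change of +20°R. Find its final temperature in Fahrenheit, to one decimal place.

282.0°F

The 20°R change is an interval, so only the factor 5/9 applies: +20 × 5/9 = +11.1111°C.
Final Celsius temperature: 127.8000 + 11.1111 = 138.9111°C.
In Fahrenheit: 138.9111 × 1.8 + 32 = 282.0°F.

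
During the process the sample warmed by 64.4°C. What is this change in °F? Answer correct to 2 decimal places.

Only the scale ratio 1.8 matters for a change in temperature.
64.4 × 1.8 = 115.92.

115.92°F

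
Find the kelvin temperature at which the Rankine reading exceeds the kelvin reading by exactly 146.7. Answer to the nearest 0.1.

183.4 K

Let K be the kelvin reading. The Rankine reading is R = 1.8·K.
Require R - K = 146.7: (0.8)·K = 146.7.
K = (146.7) / (0.8) = 183.4.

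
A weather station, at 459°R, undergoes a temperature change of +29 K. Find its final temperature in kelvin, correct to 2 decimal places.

284.00 K

Initial temperature in Celsius: (459 - 491.67) × 5/9 = -18.1500°C.
The 29 K change is an interval; Kelvin and Celsius degrees are the same size, so ΔC = +29°C.
Final Celsius temperature: -18.1500 + 29.0000 = 10.8500°C.
In kelvin: 10.8500 + 273.15 = 284.00 K.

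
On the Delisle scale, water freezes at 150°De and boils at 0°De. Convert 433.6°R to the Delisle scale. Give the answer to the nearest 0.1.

First in Celsius: (433.6 - 491.67) × 5/9 = -32.2611°C.
Linearly onto the Delisle scale: 150 + (-32.2611 / 100) × (0 - 150) = 198.4°De.

198.4°De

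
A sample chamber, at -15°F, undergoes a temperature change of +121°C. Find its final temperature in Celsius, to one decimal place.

Initial temperature in Celsius: (-15 - 32) × 5/9 = -26.1111°C.
Final Celsius temperature: -26.1111 + 121.0000 = 94.8889°C.

94.9°C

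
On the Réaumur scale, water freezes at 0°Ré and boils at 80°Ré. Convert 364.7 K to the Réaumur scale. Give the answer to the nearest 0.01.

First in Celsius: 364.7 - 273.15 = 91.5500°C.
Linearly onto the Réaumur scale: 0 + (91.5500 / 100) × (80 - 0) = 73.24°Ré.

73.24°Ré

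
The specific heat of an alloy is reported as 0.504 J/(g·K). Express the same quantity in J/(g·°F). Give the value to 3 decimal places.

0.280 J/(g·°F)

The quantity depends on a temperature interval, so only the ratio of degree sizes applies; the offset between the scales is irrelevant.
A change of 1°F is a change of 5/9 K, so per °F the value is 0.504 × 5/9 = 0.280.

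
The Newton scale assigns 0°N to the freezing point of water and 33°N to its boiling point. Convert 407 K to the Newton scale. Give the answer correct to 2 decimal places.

First in Celsius: 407 - 273.15 = 133.8500°C.
Linearly onto the Newton scale: 0 + (133.8500 / 100) × (33 - 0) = 44.17°N.

44.17°N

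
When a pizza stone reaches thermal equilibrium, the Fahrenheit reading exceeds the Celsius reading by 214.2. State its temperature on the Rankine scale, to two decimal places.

Let x be the Celsius reading; then the Fahrenheit reading is 1.8·x + 32.
(1.8·x + 32) - x = 214.2  ⇒  (0.8)·x = 182.2  ⇒  x = 227.7500°C.
In Rankine: 227.7500 × 1.8 + 491.67 = 901.62°R.

901.62°R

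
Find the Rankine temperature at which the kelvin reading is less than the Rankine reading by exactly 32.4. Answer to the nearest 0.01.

72.90°R

Let R be the Rankine reading. The kelvin reading is K = 5/9·R.
Require K - R = -32.4: (-4/9)·R = -32.4.
R = (-32.4) / (-4/9) = 72.90.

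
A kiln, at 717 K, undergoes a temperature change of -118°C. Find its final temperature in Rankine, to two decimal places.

1078.20°R

Initial temperature in Celsius: 717 - 273.15 = 443.8500°C.
Final Celsius temperature: 443.8500 - 118.0000 = 325.8500°C.
In Rankine: 325.8500 × 1.8 + 491.67 = 1078.20°R.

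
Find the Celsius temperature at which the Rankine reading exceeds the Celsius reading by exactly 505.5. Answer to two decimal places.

Let C be the Celsius reading. The Rankine reading is R = 1.8·C + 491.67.
Require R - C = 505.5: (0.8)·C + 491.67 = 505.5.
C = (505.5 - 491.67) / (0.8) = 17.29.

17.29°C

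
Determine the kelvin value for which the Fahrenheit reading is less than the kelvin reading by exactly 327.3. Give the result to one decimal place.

Let K be the kelvin reading. The Fahrenheit reading is F = 1.8·K - 459.67.
Require F - K = -327.3: (0.8)·K - 459.67 = -327.3.
K = (-327.3 + 459.67) / (0.8) = 165.5.

165.5 K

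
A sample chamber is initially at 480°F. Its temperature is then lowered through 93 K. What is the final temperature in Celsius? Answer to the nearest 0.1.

Initial temperature in Celsius: (480 - 32) × 5/9 = 248.8889°C.
The 93 K change is an interval; Kelvin and Celsius degrees are the same size, so ΔC = -93°C.
Final Celsius temperature: 248.8889 - 93.0000 = 155.8889°C.

155.9°C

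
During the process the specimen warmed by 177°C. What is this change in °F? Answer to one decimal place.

318.6°F

An interval of 1°C corresponds to 1.8°F.
177 × 1.8 = 318.6.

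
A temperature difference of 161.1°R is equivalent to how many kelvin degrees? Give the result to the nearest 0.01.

Only the scale ratio 5/9 matters for a change in temperature.
161.1 × 5/9 = 89.50.

89.50 K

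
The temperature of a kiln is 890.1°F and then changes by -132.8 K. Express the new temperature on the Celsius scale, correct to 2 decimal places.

343.92°C

Initial temperature in Celsius: (890.1 - 32) × 5/9 = 476.7222°C.
The 132.8 K change is an interval; Kelvin and Celsius degrees are the same size, so ΔC = -132.8°C.
Final Celsius temperature: 476.7222 - 132.8000 = 343.9222°C.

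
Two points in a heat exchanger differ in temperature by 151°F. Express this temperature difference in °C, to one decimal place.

For a temperature interval the offset drops out; only the factor 5/9 applies.
151 × 5/9 = 83.9.

83.9°C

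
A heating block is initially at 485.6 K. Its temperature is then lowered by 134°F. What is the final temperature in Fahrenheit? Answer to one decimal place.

Initial temperature in Celsius: 485.6 - 273.15 = 212.4500°C.
The 134°F change is an interval, so only the factor 5/9 applies: -134 × 5/9 = -74.4444°C.
Final Celsius temperature: 212.4500 - 74.4444 = 138.0056°C.
In Fahrenheit: 138.0056 × 1.8 + 32 = 280.4°F.

280.4°F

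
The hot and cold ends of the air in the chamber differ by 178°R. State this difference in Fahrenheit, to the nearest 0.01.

Rankine and Fahrenheit degrees are the same size, so the interval is unchanged: 178.00.

178.00°F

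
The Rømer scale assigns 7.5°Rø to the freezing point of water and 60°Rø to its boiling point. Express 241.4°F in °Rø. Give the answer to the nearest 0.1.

First in Celsius: (241.4 - 32) × 5/9 = 116.3333°C.
Linearly onto the Rømer scale: 7.5 + (116.3333 / 100) × (60 - 7.5) = 68.6°Rø.

68.6°Rø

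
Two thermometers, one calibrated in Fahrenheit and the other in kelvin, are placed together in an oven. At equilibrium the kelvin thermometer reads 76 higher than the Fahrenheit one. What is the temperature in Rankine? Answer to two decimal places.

Let x be the Fahrenheit reading; then the kelvin reading is 5/9·x + 255.372.
(5/9·x + 255.372) - x = 76  ⇒  (-4/9)·x = -179.372  ⇒  x = 403.5875°F.
In Celsius: (403.5875 - 32) × 5/9 = 206.4375°C.
In Rankine: 206.4375 × 1.8 + 491.67 = 863.26°R.

863.26°R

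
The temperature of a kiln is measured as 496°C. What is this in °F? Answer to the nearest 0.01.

In Fahrenheit: 496.0000 × 1.8 + 32 = 924.80°F.

924.80°F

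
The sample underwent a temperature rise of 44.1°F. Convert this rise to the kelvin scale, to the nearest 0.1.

Only the scale ratio 5/9 matters for a change in temperature.
44.1 × 5/9 = 24.5.

24.5 K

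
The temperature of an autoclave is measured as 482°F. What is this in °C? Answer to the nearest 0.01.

In Celsius: (482 - 32) × 5/9 = 250.0000°C.

250.00°C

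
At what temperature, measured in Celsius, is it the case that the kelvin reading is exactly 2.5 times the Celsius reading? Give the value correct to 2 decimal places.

182.10°C

Let C be the Celsius reading. The kelvin reading is K = 1·C + 273.15.
Require K = 2.5·C: 1·C + 273.15 = 2.5·C.
(-1.5)·C = -273.15  ⇒  C = 182.10.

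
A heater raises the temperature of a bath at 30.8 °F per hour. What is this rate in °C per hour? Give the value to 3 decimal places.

The quantity depends on a temperature interval, so only the ratio of degree sizes applies; the offset between the scales is irrelevant.
A change of 1°F is a change of 5/9°C, so 30.8 × 5/9 = 17.111.

17.111 °C/hour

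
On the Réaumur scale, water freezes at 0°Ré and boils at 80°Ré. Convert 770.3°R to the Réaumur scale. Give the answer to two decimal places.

123.84°Ré

First in Celsius: (770.3 - 491.67) × 5/9 = 154.7944°C.
Linearly onto the Réaumur scale: 0 + (154.7944 / 100) × (80 - 0) = 123.84°Ré.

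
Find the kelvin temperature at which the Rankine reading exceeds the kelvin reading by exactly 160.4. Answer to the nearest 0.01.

200.50 K

Let K be the kelvin reading. The Rankine reading is R = 1.8·K.
Require R - K = 160.4: (0.8)·K = 160.4.
K = (160.4) / (0.8) = 200.50.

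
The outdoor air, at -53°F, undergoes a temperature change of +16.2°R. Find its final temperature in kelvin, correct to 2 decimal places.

Initial temperature in Celsius: (-53 - 32) × 5/9 = -47.2222°C.
The 16.2°R change is an interval, so only the factor 5/9 applies: +16.2 × 5/9 = +9.0000°C.
Final Celsius temperature: -47.2222 + 9.0000 = -38.2222°C.
In kelvin: -38.2222 + 273.15 = 234.93 K.

234.93 K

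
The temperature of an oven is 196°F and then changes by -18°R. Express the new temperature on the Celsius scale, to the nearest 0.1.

81.1°C

Initial temperature in Celsius: (196 - 32) × 5/9 = 91.1111°C.
The 18°R change is an interval, so only the factor 5/9 applies: -18 × 5/9 = -10.0000°C.
Final Celsius temperature: 91.1111 - 10.0000 = 81.1111°C.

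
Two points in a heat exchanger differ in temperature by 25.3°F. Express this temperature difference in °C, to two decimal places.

14.06°C

Only the scale ratio 5/9 matters for a change in temperature.
25.3 × 5/9 = 14.06.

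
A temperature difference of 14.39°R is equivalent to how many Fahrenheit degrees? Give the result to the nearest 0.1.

Rankine and Fahrenheit degrees are the same size, so the interval is unchanged: 14.4.

14.4°F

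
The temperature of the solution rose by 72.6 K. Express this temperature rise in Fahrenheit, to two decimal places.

Only the scale ratio 1.8 matters for a change in temperature.
72.6 × 1.8 = 130.68.

130.68°F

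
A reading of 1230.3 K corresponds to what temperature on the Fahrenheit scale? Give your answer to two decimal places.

In Celsius: 1230.3 - 273.15 = 957.1500°C.
In Fahrenheit: 957.1500 × 1.8 + 32 = 1754.87°F.

1754.87°F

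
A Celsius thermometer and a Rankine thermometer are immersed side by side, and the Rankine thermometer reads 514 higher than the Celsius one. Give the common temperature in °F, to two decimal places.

82.24°F

Let x be the Celsius reading; then the Rankine reading is 1.8·x + 491.67.
(1.8·x + 491.67) - x = 514  ⇒  (0.8)·x = 22.33  ⇒  x = 27.9125°C.
In Fahrenheit: 27.9125 × 1.8 + 32 = 82.24°F.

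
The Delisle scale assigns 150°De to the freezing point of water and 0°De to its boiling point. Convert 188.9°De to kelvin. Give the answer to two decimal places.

247.22 K

Linear interpolation between the fixed points: C = (188.9 - 150) × 100 / (0 - 150) = -25.9333°C.
Then -25.9333 + 273.15 = 247.22 K.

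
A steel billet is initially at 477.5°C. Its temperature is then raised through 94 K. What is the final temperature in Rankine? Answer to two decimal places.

The 94 K change is an interval; Kelvin and Celsius degrees are the same size, so ΔC = +94°C.
Final Celsius temperature: 477.5000 + 94.0000 = 571.5000°C.
In Rankine: 571.5000 × 1.8 + 491.67 = 1520.37°R.

1520.37°R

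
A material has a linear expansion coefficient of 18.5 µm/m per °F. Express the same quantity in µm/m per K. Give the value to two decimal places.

33.30 µm/m per K

Since only a temperature interval is involved, the additive offset between the scales drops out.
A change of 1 K is a change of 1.8°F, so per K the value is 18.5 × 1.8 = 33.30.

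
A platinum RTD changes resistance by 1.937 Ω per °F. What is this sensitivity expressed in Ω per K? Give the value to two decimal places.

Since only a temperature interval is involved, the additive offset between the scales drops out.
A change of 1 K is a change of 1.8°F, so per K the value is 1.937 × 1.8 = 3.49.

3.49 Ω per K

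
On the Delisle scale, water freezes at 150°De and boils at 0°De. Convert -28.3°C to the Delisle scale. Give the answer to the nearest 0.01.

Linearly onto the Delisle scale: 150 + (-28.3000 / 100) × (0 - 150) = 192.45°De.

192.45°De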